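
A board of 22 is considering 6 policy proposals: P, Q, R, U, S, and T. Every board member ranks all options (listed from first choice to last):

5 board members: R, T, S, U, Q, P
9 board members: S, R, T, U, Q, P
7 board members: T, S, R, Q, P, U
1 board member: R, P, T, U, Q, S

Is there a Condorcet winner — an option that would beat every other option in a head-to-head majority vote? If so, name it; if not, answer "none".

none

Checking pairwise contests:
Q beats P 21–1.
R beats Q 22–0.
S beats R 16–6.
R beats U 22–0.
T beats S 13–9.
R beats T 15–7.
Every option loses at least one head-to-head, so there is no Condorcet winner.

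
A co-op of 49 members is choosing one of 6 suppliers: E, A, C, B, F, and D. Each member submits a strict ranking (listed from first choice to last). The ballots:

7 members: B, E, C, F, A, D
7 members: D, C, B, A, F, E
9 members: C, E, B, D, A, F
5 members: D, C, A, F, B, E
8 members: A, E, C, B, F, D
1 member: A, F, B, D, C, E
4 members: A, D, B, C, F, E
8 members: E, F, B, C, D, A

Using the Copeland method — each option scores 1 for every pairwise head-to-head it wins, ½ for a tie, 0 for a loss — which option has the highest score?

C

E: beats B, F, and D; loses to A and C → score 3.
A: beats E and F; loses to C, B, and D → score 2.
C: beats E, A, B, F, and D → score 5.
B: beats A, F, and D; loses to E and C → score 3.
F: loses to E, A, C, B, and D → score 0.
D: beats A and F; loses to E, C, and B → score 2.
C has the best pairwise record.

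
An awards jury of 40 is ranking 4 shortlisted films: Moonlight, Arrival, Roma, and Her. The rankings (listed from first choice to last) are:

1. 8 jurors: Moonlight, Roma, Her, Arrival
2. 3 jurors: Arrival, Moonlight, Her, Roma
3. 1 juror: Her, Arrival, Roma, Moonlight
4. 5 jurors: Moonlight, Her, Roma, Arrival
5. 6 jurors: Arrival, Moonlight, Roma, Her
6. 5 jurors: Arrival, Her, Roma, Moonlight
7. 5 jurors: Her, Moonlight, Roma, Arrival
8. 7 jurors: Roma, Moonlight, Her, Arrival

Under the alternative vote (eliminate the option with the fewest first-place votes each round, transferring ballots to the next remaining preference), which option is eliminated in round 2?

Roma

Round 1: Moonlight 13, Arrival 14, Roma 7, Her 6. Eliminate Her.
Round 2: Moonlight 18, Arrival 15, Roma 7. Eliminate Roma.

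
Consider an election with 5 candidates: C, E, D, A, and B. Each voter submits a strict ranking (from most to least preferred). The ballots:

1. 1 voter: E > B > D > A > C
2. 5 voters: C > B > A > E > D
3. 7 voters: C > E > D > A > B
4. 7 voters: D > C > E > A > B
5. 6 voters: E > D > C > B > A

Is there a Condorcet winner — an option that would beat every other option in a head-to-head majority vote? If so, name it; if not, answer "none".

Checking pairwise contests:
D beats C 14–12.
C beats E 19–7.
E beats D 19–7.
C beats A 25–1.
C beats B 25–1.
Every option loses at least one head-to-head, so there is no Condorcet winner.

none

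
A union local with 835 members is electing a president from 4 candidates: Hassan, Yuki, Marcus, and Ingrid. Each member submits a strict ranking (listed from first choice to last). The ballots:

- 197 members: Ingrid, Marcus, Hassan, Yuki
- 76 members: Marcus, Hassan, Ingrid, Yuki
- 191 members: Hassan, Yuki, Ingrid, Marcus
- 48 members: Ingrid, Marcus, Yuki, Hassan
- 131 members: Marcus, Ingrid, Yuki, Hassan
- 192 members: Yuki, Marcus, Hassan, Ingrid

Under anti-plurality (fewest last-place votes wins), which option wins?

Last-place votes: Hassan 179, Yuki 273, Marcus 191, Ingrid 192.
Hassan is ranked last by the fewest voters, so Hassan wins.

Hassan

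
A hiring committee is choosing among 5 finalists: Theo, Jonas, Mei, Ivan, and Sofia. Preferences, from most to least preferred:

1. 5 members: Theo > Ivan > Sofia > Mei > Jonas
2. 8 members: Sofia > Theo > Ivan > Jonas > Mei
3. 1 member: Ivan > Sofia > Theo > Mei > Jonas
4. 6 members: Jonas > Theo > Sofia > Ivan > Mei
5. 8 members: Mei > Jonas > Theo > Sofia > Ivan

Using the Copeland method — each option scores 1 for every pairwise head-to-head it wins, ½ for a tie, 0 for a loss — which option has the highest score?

Theo

Theo: beats Mei, Ivan, and Sofia; ties Jonas → score 3.5.
Jonas: ties Theo, Mei, Ivan, and Sofia → score 2.
Mei: ties Jonas; loses to Theo, Ivan, and Sofia → score 0.5.
Ivan: beats Mei; ties Jonas; loses to Theo and Sofia → score 1.5.
Sofia: beats Mei and Ivan; ties Jonas; loses to Theo → score 2.5.
Theo has the best pairwise record.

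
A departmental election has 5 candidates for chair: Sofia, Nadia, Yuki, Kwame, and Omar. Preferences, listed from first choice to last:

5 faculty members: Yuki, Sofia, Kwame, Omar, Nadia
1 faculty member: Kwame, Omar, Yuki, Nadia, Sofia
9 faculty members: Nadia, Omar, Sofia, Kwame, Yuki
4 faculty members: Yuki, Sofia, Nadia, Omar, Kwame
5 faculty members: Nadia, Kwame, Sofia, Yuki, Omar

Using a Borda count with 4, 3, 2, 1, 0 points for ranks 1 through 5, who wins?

Nadia

Sofia: 5·3 + 1·0 + 9·2 + 4·3 + 5·2 = 55
Nadia: 5·0 + 1·1 + 9·4 + 4·2 + 5·4 = 65
Yuki: 5·4 + 1·2 + 9·0 + 4·4 + 5·1 = 43
Kwame: 5·2 + 1·4 + 9·1 + 4·0 + 5·3 = 38
Omar: 5·1 + 1·3 + 9·3 + 4·1 + 5·0 = 39
Nadia has the highest Borda score (65).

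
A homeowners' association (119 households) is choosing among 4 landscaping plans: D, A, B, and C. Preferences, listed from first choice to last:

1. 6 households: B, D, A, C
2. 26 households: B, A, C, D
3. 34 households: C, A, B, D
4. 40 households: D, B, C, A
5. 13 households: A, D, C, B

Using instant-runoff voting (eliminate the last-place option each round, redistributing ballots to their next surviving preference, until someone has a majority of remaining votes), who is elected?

Round 1: D 40, A 13, B 32, C 34. Eliminate A.
Round 2: D 53, B 32, C 34. Eliminate B.
Round 3: D 59, C 60. C has a majority.

C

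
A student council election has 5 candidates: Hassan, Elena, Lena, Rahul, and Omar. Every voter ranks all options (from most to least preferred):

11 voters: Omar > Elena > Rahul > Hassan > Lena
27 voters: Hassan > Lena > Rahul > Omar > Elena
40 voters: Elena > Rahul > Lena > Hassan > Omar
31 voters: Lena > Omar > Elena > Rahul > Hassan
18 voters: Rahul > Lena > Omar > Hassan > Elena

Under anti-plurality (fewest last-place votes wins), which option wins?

Last-place votes: Hassan 31, Elena 45, Lena 11, Rahul 0, Omar 40.
Rahul is ranked last by the fewest voters, so Rahul wins.

Rahul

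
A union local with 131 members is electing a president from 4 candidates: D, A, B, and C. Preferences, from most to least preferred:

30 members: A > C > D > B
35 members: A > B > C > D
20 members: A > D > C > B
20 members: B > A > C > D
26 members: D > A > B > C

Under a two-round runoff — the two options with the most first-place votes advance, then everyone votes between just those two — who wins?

Round 1 first-place votes: D 26, A 85, B 20, C 0.
A and D advance.
Runoff: A is preferred to D by 105 voters; D by 26.
A wins the runoff.

A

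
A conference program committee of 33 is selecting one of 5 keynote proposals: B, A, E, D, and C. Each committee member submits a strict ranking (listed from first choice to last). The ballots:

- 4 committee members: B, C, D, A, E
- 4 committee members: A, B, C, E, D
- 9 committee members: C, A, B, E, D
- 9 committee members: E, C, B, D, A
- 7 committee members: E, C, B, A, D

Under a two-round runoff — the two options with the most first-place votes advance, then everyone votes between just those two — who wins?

Round 1 first-place votes: B 4, A 4, E 16, D 0, C 9.
E and C advance.
Runoff: E is preferred to C by 16 voters; C by 17.
C wins the runoff.

C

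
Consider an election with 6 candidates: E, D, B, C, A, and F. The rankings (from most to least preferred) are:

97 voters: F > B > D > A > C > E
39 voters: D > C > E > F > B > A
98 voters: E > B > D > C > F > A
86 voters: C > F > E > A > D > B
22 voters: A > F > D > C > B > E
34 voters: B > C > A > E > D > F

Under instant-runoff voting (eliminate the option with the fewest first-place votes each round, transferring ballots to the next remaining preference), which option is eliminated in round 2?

B

Round 1: E 98, D 39, B 34, C 86, A 22, F 97. Eliminate A.
Round 2: E 98, D 39, B 34, C 86, F 119. Eliminate B.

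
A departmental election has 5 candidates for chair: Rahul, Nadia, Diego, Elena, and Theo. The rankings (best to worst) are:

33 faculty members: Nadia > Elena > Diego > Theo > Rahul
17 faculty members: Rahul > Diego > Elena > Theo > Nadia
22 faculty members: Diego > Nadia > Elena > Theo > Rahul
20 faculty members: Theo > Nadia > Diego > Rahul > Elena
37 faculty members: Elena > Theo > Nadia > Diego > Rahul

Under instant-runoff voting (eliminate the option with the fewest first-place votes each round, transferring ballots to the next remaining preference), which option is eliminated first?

Round 1: Rahul 17, Nadia 33, Diego 22, Elena 37, Theo 20. Eliminate Rahul.

Rahul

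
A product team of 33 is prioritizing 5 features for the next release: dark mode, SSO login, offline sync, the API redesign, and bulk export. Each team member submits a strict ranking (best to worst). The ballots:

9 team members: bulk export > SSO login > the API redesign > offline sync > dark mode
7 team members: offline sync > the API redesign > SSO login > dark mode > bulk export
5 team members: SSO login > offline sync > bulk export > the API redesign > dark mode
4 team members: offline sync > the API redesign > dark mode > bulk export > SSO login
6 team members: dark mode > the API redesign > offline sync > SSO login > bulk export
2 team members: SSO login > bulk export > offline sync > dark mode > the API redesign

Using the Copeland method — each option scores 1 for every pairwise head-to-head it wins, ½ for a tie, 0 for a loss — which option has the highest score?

dark mode: beats bulk export; loses to SSO login, offline sync, and the API redesign → score 1.
SSO login: beats dark mode and bulk export; loses to offline sync and the API redesign → score 2.
offline sync: beats dark mode, SSO login, the API redesign, and bulk export → score 4.
the API redesign: beats dark mode, SSO login, and bulk export; loses to offline sync → score 3.
bulk export: loses to dark mode, SSO login, offline sync, and the API redesign → score 0.
offline sync has the best pairwise record.

offline sync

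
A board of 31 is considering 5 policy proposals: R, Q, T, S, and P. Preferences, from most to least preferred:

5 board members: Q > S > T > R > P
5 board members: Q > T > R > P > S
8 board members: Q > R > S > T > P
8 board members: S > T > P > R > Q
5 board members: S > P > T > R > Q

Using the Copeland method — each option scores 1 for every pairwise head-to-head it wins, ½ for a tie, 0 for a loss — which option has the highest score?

Q

R: beats P; loses to Q, T, and S → score 1.
Q: beats R, T, S, and P → score 4.
T: beats R and P; loses to Q and S → score 2.
S: beats R, T, and P; loses to Q → score 3.
P: loses to R, Q, T, and S → score 0.
Q has the best pairwise record.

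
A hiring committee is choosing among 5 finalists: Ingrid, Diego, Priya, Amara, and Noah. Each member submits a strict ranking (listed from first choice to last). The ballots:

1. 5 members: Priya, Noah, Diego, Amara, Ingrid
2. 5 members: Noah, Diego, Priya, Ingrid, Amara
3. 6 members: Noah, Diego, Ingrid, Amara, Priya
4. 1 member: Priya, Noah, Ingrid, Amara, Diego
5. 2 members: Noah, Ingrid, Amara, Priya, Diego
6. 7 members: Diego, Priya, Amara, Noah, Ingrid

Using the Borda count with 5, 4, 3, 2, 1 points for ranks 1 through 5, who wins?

Ingrid: 5·1 + 5·2 + 6·3 + 1·3 + 2·4 + 7·1 = 51
Diego: 5·3 + 5·4 + 6·4 + 1·1 + 2·1 + 7·5 = 97
Priya: 5·5 + 5·3 + 6·1 + 1·5 + 2·2 + 7·4 = 83
Amara: 5·2 + 5·1 + 6·2 + 1·2 + 2·3 + 7·3 = 56
Noah: 5·4 + 5·5 + 6·5 + 1·4 + 2·5 + 7·2 = 103
Noah has the highest Borda score (103).

Noah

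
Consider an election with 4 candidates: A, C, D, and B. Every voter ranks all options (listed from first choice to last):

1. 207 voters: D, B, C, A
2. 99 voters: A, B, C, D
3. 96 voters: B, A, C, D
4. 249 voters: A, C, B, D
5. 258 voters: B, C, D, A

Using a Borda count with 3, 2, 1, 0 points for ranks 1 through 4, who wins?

B

A: 207·0 + 99·3 + 96·2 + 249·3 + 258·0 = 1236
C: 207·1 + 99·1 + 96·1 + 249·2 + 258·2 = 1416
D: 207·3 + 99·0 + 96·0 + 249·0 + 258·1 = 879
B: 207·2 + 99·2 + 96·3 + 249·1 + 258·3 = 1923
B has the highest Borda score (1923).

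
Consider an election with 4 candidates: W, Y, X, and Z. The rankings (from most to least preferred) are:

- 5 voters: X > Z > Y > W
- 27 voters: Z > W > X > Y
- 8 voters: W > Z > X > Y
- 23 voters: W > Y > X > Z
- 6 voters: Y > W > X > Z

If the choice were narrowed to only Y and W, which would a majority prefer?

W

Voters preferring Y to W: 11; preferring W to Y: 58.
W wins the head-to-head.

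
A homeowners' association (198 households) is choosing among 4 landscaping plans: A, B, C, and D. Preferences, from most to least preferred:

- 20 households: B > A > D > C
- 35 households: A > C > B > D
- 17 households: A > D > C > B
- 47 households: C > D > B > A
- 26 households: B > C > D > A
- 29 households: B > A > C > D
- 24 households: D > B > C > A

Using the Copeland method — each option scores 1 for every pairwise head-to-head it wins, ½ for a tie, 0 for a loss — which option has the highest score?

A: beats C and D; loses to B → score 2.
B: beats A and D; ties C → score 2.5.
C: beats D; ties B; loses to A → score 1.5.
D: loses to A, B, and C → score 0.
B has the best pairwise record.

B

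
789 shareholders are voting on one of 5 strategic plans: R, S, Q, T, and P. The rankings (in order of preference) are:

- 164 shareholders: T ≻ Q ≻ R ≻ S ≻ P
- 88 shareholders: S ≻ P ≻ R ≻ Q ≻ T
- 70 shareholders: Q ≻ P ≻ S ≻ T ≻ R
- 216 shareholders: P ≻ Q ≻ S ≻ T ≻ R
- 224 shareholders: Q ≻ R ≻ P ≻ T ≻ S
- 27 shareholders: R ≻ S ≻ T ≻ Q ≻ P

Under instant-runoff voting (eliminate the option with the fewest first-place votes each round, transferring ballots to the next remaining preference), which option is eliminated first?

R

Round 1: R 27, S 88, Q 294, T 164, P 216. Eliminate R.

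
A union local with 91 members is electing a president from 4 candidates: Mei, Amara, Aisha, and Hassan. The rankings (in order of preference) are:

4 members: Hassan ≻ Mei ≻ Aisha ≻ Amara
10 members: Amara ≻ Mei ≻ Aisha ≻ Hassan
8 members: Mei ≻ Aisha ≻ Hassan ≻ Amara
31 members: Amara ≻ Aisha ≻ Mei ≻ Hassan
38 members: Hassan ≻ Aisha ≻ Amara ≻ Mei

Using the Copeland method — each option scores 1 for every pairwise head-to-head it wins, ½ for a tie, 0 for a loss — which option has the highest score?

Mei: beats Hassan; loses to Amara and Aisha → score 1.
Amara: beats Mei; loses to Aisha and Hassan → score 1.
Aisha: beats Mei, Amara, and Hassan → score 3.
Hassan: beats Amara; loses to Mei and Aisha → score 1.
Aisha has the best pairwise record.

Aisha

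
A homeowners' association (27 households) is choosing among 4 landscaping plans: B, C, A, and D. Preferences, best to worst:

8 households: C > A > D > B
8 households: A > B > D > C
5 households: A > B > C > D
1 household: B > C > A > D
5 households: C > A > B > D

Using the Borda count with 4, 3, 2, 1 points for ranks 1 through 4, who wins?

B: 8·1 + 8·3 + 5·3 + 1·4 + 5·2 = 61
C: 8·4 + 8·1 + 5·2 + 1·3 + 5·4 = 73
A: 8·3 + 8·4 + 5·4 + 1·2 + 5·3 = 93
D: 8·2 + 8·2 + 5·1 + 1·1 + 5·1 = 43
A has the highest Borda score (93).

A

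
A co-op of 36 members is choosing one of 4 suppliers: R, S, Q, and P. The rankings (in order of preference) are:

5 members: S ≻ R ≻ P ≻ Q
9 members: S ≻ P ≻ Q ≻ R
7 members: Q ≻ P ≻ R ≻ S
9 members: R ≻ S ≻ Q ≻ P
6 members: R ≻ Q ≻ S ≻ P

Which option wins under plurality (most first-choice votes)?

R

First-place votes: R 15, S 14, Q 7, P 0.
R has the most first-place votes.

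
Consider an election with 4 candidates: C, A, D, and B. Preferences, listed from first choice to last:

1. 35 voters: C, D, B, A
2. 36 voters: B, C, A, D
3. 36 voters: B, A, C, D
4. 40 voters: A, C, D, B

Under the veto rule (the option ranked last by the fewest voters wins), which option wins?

Last-place votes: C 0, A 35, D 72, B 40.
C is ranked last by the fewest voters, so C wins.

C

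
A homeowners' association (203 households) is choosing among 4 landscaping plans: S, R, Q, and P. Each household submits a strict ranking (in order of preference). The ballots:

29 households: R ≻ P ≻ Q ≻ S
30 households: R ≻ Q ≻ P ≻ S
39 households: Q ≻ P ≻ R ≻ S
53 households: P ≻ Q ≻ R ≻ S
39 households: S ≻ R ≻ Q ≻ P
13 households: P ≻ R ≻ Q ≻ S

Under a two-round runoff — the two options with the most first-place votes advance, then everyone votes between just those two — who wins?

P

Round 1 first-place votes: S 39, R 59, Q 39, P 66.
P and R advance.
Runoff: P is preferred to R by 105 voters; R by 98.
P wins the runoff.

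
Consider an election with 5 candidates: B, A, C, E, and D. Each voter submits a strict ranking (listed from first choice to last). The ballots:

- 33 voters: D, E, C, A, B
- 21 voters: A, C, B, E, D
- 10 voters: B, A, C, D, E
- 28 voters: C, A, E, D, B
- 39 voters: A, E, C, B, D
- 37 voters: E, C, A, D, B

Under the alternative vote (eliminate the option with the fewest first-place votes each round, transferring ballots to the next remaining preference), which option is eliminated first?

B

Round 1: B 10, A 60, C 28, E 37, D 33. Eliminate B.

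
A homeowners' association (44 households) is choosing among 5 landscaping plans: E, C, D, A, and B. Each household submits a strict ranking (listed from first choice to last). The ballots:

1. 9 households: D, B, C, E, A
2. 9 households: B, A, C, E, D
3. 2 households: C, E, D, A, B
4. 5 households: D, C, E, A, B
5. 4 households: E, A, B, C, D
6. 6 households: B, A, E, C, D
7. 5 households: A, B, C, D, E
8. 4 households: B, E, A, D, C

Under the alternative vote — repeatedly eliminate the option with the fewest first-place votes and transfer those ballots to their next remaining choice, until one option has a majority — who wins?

Round 1: E 4, C 2, D 14, A 5, B 19. Eliminate C.
Round 2: E 6, D 14, A 5, B 19. Eliminate A.
Round 3: E 6, D 14, B 24. B has a majority.

B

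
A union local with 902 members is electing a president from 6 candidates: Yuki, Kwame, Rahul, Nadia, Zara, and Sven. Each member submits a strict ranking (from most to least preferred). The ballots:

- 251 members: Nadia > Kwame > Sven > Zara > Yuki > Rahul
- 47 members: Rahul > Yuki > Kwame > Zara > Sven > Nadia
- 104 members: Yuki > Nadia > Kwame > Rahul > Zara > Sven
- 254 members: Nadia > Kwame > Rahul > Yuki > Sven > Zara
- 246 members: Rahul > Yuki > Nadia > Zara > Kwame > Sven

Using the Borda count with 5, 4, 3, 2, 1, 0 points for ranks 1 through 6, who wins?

Yuki: 251·1 + 47·4 + 104·5 + 254·2 + 246·4 = 2451
Kwame: 251·4 + 47·3 + 104·3 + 254·4 + 246·1 = 2719
Rahul: 251·0 + 47·5 + 104·2 + 254·3 + 246·5 = 2435
Nadia: 251·5 + 47·0 + 104·4 + 254·5 + 246·3 = 3679
Zara: 251·2 + 47·2 + 104·1 + 254·0 + 246·2 = 1192
Sven: 251·3 + 47·1 + 104·0 + 254·1 + 246·0 = 1054
Nadia has the highest Borda score (3679).

Nadia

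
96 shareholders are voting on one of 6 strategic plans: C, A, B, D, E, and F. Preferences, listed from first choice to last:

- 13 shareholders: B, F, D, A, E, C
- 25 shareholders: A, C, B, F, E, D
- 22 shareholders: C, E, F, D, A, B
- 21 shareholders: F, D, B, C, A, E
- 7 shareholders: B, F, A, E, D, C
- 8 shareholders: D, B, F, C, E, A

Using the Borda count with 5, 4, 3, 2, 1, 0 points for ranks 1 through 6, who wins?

C: 13·0 + 25·4 + 22·5 + 21·2 + 7·0 + 8·2 = 268
A: 13·2 + 25·5 + 22·1 + 21·1 + 7·3 + 8·0 = 215
B: 13·5 + 25·3 + 22·0 + 21·3 + 7·5 + 8·4 = 270
D: 13·3 + 25·0 + 22·2 + 21·4 + 7·1 + 8·5 = 214
E: 13·1 + 25·1 + 22·4 + 21·0 + 7·2 + 8·1 = 148
F: 13·4 + 25·2 + 22·3 + 21·5 + 7·4 + 8·3 = 325
F has the highest Borda score (325).

F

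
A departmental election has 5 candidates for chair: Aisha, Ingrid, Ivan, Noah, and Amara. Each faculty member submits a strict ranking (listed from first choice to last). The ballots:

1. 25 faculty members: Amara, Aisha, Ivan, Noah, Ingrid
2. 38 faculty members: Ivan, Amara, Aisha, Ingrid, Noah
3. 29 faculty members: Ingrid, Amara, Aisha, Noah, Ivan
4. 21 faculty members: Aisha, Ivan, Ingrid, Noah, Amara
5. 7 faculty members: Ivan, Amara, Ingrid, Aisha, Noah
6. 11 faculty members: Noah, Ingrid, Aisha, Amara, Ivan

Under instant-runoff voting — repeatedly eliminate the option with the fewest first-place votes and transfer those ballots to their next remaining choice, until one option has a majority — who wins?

Round 1: Aisha 21, Ingrid 29, Ivan 45, Noah 11, Amara 25. Eliminate Noah.
Round 2: Aisha 21, Ingrid 40, Ivan 45, Amara 25. Eliminate Aisha.
Round 3: Ingrid 40, Ivan 66, Amara 25. Ivan has a majority.

Ivan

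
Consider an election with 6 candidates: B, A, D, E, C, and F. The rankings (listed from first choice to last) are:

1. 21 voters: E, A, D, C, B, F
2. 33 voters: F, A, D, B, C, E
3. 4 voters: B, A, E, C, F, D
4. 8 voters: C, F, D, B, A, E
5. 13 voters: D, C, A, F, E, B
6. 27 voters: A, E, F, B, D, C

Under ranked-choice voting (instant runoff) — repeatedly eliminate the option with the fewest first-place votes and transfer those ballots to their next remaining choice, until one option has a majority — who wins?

A

Round 1: B 4, A 27, D 13, E 21, C 8, F 33. Eliminate B.
Round 2: A 31, D 13, E 21, C 8, F 33. Eliminate C.
Round 3: A 31, D 13, E 21, F 41. Eliminate D.
Round 4: A 44, E 21, F 41. Eliminate E.
Round 5: A 65, F 41. A has a majority.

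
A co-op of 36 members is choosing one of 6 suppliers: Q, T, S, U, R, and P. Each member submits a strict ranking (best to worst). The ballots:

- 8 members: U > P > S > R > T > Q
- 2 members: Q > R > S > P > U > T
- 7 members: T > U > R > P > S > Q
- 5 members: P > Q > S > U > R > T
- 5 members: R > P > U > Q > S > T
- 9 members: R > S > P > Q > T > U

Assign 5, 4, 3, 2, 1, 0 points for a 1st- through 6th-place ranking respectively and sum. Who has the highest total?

P

Q: 8·0 + 2·5 + 7·0 + 5·4 + 5·2 + 9·2 = 58
T: 8·1 + 2·0 + 7·5 + 5·0 + 5·0 + 9·1 = 52
S: 8·3 + 2·3 + 7·1 + 5·3 + 5·1 + 9·4 = 93
U: 8·5 + 2·1 + 7·4 + 5·2 + 5·3 + 9·0 = 95
R: 8·2 + 2·4 + 7·3 + 5·1 + 5·5 + 9·5 = 120
P: 8·4 + 2·2 + 7·2 + 5·5 + 5·4 + 9·3 = 122
P has the highest Borda score (122).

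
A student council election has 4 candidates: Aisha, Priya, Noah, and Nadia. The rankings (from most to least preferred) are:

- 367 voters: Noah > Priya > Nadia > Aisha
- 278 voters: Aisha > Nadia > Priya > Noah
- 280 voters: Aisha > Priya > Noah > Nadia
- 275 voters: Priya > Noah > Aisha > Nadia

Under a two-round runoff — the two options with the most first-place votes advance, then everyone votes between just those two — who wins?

Round 1 first-place votes: Aisha 558, Priya 275, Noah 367, Nadia 0.
Aisha and Noah advance.
Runoff: Aisha is preferred to Noah by 558 voters; Noah by 642.
Noah wins the runoff.

Noah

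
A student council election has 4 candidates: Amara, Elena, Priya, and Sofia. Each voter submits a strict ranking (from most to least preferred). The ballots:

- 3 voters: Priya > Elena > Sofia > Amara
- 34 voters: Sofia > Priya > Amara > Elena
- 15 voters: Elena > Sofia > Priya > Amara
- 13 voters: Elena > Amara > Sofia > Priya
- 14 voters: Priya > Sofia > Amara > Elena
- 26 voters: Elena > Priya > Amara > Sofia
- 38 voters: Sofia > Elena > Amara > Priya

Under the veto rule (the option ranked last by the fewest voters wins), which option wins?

Amara

Last-place votes: Amara 18, Elena 48, Priya 51, Sofia 26.
Amara is ranked last by the fewest voters, so Amara wins.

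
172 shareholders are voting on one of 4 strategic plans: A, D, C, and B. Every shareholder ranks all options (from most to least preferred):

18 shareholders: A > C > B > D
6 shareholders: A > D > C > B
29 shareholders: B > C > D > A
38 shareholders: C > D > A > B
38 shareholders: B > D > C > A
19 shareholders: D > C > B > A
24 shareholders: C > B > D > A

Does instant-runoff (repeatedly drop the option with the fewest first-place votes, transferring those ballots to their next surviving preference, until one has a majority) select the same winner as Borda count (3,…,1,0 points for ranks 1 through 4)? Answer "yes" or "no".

yes

Instant-runoff — R1 A 24, D 19, C 62, B 67 (D out); R2 A 24, C 81, B 67 (A out); R3 C 105, B 67 (C winner). Winner: C.
Borda — scores: A 110, D 274, C 362, B 286. Winner: C.
The two methods agree.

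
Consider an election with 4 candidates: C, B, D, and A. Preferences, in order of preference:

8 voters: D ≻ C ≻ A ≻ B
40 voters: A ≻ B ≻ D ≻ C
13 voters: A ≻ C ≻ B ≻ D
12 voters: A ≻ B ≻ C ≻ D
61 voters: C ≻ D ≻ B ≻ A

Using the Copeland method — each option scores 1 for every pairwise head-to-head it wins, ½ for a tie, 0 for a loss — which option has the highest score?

C

C: beats B, D, and A → score 3.
B: loses to C, D, and A → score 0.
D: beats B and A; loses to C → score 2.
A: beats B; loses to C and D → score 1.
C has the best pairwise record.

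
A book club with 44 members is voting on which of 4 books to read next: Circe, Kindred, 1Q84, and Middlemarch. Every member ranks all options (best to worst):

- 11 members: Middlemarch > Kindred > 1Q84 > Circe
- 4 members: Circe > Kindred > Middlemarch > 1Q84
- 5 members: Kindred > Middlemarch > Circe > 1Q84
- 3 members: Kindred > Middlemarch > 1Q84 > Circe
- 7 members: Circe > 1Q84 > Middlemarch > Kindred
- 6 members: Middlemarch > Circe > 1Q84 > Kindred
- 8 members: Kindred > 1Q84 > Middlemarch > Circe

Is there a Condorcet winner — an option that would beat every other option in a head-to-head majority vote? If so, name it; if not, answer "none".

Middlemarch

Middlemarch vs Circe: 33–11 for Middlemarch.
Middlemarch vs Kindred: 24–20 for Middlemarch.
Middlemarch vs 1Q84: 29–15 for Middlemarch.
Middlemarch beats every other option head-to-head.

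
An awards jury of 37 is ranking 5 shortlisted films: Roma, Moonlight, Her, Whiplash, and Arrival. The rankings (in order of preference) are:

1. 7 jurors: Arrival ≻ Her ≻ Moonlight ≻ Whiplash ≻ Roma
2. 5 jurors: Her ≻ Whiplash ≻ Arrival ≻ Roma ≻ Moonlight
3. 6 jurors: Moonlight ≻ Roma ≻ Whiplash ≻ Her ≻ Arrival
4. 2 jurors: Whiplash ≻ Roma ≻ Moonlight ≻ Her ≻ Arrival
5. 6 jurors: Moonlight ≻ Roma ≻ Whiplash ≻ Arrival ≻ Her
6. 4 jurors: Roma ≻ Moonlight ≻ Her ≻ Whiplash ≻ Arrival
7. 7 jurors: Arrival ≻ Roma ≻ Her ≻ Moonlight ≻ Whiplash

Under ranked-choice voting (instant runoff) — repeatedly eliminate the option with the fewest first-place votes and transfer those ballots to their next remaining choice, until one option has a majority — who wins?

Round 1: Roma 4, Moonlight 12, Her 5, Whiplash 2, Arrival 14. Eliminate Whiplash.
Round 2: Roma 6, Moonlight 12, Her 5, Arrival 14. Eliminate Her.
Round 3: Roma 6, Moonlight 12, Arrival 19. Arrival has a majority.

Arrival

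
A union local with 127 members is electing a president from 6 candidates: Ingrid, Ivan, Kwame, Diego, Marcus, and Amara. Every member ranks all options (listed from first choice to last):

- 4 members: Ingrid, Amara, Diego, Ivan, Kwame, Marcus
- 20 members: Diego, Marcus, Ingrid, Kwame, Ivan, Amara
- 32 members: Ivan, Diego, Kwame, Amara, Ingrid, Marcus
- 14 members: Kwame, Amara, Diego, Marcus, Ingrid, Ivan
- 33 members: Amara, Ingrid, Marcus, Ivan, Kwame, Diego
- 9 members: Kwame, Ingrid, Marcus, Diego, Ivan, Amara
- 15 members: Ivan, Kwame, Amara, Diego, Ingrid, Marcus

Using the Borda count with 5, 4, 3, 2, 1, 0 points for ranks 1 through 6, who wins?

Ingrid: 4·5 + 20·3 + 32·1 + 14·1 + 33·4 + 9·4 + 15·1 = 309
Ivan: 4·2 + 20·1 + 32·5 + 14·0 + 33·2 + 9·1 + 15·5 = 338
Kwame: 4·1 + 20·2 + 32·3 + 14·5 + 33·1 + 9·5 + 15·4 = 348
Diego: 4·3 + 20·5 + 32·4 + 14·3 + 33·0 + 9·2 + 15·2 = 330
Marcus: 4·0 + 20·4 + 32·0 + 14·2 + 33·3 + 9·3 + 15·0 = 234
Amara: 4·4 + 20·0 + 32·2 + 14·4 + 33·5 + 9·0 + 15·3 = 346
Kwame has the highest Borda score (348).

Kwame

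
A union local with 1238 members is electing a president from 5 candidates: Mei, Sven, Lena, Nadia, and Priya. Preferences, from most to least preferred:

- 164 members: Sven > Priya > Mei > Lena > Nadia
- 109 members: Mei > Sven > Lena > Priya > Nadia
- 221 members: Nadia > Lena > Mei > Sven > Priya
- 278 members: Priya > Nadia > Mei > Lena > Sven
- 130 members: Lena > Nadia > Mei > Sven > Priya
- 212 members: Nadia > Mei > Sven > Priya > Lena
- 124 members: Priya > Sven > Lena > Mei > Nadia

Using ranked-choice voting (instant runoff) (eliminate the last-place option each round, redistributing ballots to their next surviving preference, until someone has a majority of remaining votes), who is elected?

Round 1: Mei 109, Sven 164, Lena 130, Nadia 433, Priya 402. Eliminate Mei.
Round 2: Sven 273, Lena 130, Nadia 433, Priya 402. Eliminate Lena.
Round 3: Sven 273, Nadia 563, Priya 402. Eliminate Sven.
Round 4: Nadia 563, Priya 675. Priya has a majority.

Priya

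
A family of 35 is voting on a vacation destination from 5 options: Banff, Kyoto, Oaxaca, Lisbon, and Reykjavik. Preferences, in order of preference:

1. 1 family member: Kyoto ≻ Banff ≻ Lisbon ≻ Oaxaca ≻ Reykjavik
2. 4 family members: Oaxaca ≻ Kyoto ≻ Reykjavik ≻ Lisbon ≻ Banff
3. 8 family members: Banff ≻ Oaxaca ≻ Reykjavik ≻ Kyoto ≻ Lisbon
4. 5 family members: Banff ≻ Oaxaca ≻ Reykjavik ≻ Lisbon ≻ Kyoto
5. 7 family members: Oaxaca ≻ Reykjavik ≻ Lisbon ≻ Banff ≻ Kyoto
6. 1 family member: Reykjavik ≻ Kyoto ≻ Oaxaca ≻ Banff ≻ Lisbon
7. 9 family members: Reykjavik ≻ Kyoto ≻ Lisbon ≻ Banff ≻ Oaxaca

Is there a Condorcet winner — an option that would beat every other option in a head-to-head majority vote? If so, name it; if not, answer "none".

none

Checking pairwise contests:
Lisbon beats Banff 20–15.
Banff beats Kyoto 20–15.
Banff beats Oaxaca 23–12.
Kyoto beats Lisbon 23–12.
Oaxaca beats Reykjavik 25–10.
Every option loses at least one head-to-head, so there is no Condorcet winner.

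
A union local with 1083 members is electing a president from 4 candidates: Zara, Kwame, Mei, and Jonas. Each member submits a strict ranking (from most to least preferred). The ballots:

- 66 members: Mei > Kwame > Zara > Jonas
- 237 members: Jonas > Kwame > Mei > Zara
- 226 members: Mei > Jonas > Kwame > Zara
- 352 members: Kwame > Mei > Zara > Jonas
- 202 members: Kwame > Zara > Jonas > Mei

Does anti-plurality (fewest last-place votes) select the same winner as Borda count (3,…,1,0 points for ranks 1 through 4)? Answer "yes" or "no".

yes

Anti-plurality — last-place votes: Zara 463, Kwame 0, Mei 202, Jonas 418. Winner: Kwame.
Borda — scores: Zara 822, Kwame 2494, Mei 1817, Jonas 1365. Winner: Kwame.
The two methods agree.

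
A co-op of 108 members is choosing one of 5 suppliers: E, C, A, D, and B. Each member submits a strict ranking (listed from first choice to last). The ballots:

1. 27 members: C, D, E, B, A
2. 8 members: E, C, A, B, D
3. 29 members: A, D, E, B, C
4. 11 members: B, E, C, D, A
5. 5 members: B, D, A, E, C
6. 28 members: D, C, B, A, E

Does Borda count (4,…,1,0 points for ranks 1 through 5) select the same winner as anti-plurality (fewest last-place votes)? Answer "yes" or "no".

Borda — scores: E 182, C 238, A 170, D 306, B 184. Winner: D.
Anti-plurality — last-place votes: E 28, C 34, A 38, D 8, B 0. Winner: B.
The two methods disagree.

no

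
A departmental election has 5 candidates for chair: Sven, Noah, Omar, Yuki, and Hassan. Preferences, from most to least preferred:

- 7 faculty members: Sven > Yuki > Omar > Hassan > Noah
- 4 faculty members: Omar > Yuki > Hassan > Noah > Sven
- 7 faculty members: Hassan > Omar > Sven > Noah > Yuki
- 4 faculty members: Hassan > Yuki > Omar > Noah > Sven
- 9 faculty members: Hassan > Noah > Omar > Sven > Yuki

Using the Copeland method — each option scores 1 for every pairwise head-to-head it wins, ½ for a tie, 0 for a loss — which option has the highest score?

Hassan

Sven: beats Yuki; loses to Noah, Omar, and Hassan → score 1.
Noah: beats Sven and Yuki; loses to Omar and Hassan → score 2.
Omar: beats Sven, Noah, and Yuki; loses to Hassan → score 3.
Yuki: loses to Sven, Noah, Omar, and Hassan → score 0.
Hassan: beats Sven, Noah, Omar, and Yuki → score 4.
Hassan has the best pairwise record.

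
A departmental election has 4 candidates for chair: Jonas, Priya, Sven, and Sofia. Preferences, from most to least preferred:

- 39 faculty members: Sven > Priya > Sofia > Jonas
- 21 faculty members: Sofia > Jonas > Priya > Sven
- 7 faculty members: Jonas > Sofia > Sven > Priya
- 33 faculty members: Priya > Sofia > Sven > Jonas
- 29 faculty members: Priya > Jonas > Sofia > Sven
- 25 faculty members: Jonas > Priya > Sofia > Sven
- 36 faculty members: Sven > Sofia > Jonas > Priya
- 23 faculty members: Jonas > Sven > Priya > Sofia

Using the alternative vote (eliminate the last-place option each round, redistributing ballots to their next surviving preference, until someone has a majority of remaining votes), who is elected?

Sven

Round 1: Jonas 55, Priya 62, Sven 75, Sofia 21. Eliminate Sofia.
Round 2: Jonas 76, Priya 62, Sven 75. Eliminate Priya.
Round 3: Jonas 105, Sven 108. Sven has a majority.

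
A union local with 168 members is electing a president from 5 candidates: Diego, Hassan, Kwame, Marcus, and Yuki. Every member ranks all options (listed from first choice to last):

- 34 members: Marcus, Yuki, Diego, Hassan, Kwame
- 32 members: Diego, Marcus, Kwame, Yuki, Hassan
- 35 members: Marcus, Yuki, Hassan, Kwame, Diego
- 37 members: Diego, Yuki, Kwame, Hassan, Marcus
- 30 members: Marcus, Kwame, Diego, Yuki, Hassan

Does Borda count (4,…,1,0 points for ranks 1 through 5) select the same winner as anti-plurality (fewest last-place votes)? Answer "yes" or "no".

Borda — scores: Diego 404, Hassan 141, Kwame 263, Marcus 492, Yuki 380. Winner: Marcus.
Anti-plurality — last-place votes: Diego 35, Hassan 62, Kwame 34, Marcus 37, Yuki 0. Winner: Yuki.
The two methods disagree.

no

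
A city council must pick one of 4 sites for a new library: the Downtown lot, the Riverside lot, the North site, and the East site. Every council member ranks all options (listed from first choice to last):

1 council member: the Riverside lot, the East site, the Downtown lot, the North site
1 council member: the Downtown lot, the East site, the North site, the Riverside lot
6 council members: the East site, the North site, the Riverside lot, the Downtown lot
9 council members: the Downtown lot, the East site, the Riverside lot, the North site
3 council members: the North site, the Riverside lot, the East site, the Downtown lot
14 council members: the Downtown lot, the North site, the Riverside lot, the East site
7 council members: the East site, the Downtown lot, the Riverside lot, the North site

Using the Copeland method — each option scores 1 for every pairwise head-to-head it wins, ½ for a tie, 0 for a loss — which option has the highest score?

the Downtown lot: beats the Riverside lot, the North site, and the East site → score 3.
the Riverside lot: loses to the Downtown lot, the North site, and the East site → score 0.
the North site: beats the Riverside lot; loses to the Downtown lot and the East site → score 1.
the East site: beats the Riverside lot and the North site; loses to the Downtown lot → score 2.
the Downtown lot has the best pairwise record.

the Downtown lot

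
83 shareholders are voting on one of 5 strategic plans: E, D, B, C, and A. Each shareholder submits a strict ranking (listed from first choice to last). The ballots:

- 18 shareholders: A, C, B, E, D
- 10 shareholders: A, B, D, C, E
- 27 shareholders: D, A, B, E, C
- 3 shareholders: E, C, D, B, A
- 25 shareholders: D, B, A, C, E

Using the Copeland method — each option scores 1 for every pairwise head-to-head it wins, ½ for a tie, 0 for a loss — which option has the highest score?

E: loses to D, B, C, and A → score 0.
D: beats E, B, C, and A → score 4.
B: beats E and C; loses to D and A → score 2.
C: beats E; loses to D, B, and A → score 1.
A: beats E, B, and C; loses to D → score 3.
D has the best pairwise record.

D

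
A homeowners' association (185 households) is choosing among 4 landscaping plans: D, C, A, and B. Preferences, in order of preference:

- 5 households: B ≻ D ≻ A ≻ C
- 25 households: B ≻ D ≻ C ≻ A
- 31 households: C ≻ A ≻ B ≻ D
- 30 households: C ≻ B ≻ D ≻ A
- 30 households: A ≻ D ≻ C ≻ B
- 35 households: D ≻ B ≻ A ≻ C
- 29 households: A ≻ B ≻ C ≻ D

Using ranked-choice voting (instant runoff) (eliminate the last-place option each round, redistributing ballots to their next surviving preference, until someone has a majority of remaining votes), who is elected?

D

Round 1: D 35, C 61, A 59, B 30. Eliminate B.
Round 2: D 65, C 61, A 59. Eliminate A.
Round 3: D 95, C 90. D has a majority.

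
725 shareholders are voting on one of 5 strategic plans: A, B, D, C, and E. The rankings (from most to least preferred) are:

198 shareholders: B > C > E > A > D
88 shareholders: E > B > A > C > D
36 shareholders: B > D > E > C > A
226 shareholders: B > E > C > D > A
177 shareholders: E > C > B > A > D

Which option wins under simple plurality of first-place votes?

First-place votes: A 0, B 460, D 0, C 0, E 265.
B has the most first-place votes.

B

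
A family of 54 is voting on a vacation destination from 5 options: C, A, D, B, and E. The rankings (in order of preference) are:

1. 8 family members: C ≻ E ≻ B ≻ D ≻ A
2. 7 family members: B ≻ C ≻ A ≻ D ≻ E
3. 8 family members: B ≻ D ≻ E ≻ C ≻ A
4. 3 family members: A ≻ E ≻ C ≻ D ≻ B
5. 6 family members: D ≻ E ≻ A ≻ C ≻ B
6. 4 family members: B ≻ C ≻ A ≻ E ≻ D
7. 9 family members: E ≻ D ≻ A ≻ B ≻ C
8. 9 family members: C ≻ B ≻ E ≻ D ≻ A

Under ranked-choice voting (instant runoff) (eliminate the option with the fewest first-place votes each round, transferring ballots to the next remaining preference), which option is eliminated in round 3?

Round 1: C 17, A 3, D 6, B 19, E 9. Eliminate A.
Round 2: C 17, D 6, B 19, E 12. Eliminate D.
Round 3: C 17, B 19, E 18. Eliminate C.

C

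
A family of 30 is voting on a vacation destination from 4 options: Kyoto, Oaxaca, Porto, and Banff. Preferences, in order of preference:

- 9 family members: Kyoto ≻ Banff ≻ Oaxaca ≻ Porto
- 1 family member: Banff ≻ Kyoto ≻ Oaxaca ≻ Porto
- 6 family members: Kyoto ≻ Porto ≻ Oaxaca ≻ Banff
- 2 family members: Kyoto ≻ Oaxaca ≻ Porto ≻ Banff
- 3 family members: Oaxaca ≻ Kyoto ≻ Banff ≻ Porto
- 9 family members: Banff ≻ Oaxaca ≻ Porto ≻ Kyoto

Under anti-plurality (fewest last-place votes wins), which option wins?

Oaxaca

Last-place votes: Kyoto 9, Oaxaca 0, Porto 13, Banff 8.
Oaxaca is ranked last by the fewest voters, so Oaxaca wins.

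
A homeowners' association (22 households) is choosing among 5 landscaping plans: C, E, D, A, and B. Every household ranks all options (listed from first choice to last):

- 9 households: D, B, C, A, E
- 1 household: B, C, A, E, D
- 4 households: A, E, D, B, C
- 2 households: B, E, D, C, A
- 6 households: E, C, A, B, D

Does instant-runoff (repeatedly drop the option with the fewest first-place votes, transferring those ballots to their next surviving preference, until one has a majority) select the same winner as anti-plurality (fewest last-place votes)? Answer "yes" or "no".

no

Instant-runoff — R1 C 0, E 6, D 9, A 4, B 3 (C out); R2 E 6, D 9, A 4, B 3 (B out); R3 E 8, D 9, A 5 (A out); R4 E 13, D 9 (E winner). Winner: E.
Anti-plurality — last-place votes: C 4, E 9, D 7, A 2, B 0. Winner: B.
The two methods disagree.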